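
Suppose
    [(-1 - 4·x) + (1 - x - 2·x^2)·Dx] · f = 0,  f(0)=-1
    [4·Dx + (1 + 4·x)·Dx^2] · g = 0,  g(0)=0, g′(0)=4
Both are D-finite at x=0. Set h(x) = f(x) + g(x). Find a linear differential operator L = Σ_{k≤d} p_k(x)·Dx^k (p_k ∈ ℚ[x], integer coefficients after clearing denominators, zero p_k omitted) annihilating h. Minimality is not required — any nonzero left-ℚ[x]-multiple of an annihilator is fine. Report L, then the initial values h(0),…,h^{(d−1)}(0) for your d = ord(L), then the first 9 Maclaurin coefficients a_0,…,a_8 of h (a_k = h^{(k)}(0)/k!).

L = (156 + 624·x + 1440·x^2 + 768·x^3 + 768·x^4)·Dx + (-1 + 160·x + 1064·x^2 + 1952·x^3 + 1600·x^4 + 1280·x^5)·Dx^2 + (-5 - 39·x - 66·x^2 + 80·x^3 + 240·x^4 + 384·x^5 + 256·x^6)·Dx^3  (order 3).
h: a_k = -1, 3, -11, 49/3, -75, 919/5, -2177/3, 15789/7, -8363, …
ICs: h(0) = -1, h′(0) = 3, h′′(0) = -22.

f: a_k = -1, -1, -3, -5, -11, -21, -43, -85, -171, …
g: a_k = 0, 4, -8, 64/3, -64, 1024/5, -2048/3, 16384/7, -8192, …
L₀ := lclm(L_f,L_g); ord L₀ ≤ 1+2.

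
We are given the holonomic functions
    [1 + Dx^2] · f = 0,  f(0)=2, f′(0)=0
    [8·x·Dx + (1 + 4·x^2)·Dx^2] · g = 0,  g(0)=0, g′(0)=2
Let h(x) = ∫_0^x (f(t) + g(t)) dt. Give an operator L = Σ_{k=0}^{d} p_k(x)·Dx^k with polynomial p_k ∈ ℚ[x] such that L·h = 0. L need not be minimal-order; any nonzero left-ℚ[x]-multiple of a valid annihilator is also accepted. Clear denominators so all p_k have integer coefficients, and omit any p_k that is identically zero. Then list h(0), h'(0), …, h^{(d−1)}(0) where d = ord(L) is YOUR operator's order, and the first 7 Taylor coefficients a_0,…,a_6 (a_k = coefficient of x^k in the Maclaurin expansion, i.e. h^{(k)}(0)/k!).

L = (-376·x + 1600·x^3 + 128·x^5)·Dx^2 + (-7 + 76·x^2 + 432·x^4 + 64·x^6)·Dx^3 + (-376·x + 1600·x^3 + 128·x^5)·Dx^4 + (-7 + 76·x^2 + 432·x^4 + 64·x^6)·Dx^5  (order 5).
h: a_k = 0, 2, 1, -1/3, -2/3, 1/60, 16/15, …
ICs: h(0) = 0, h′(0) = 2, h′′(0) = 2, h′′′(0) = -2, h′′′′(0) = -16.

f: a_k = 2, 0, -1, 0, 1/12, 0, -1/360, …
g: a_k = 0, 2, 0, -8/3, 0, 32/5, 0, …
L₀ := lclm(L_f,L_g); ord L₀ ≤ 2+2.
h=∫₀ˣh₀: take L = L₀·Dx.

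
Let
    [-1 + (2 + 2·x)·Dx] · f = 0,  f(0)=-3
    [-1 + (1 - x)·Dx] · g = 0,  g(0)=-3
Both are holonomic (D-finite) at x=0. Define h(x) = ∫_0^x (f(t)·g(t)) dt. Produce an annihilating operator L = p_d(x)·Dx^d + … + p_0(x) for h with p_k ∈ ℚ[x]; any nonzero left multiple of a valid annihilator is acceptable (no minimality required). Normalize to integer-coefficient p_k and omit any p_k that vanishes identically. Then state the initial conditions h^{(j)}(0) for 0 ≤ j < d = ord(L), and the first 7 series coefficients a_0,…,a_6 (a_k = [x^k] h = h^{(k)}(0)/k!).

f: a_k = -3, -3/2, 3/8, -3/16, 15/128, -21/256, 63/1024, …
g: a_k = -3, -3, -3, -3, -3, -3, -3, …
Sym-product of L_f,L_g gives L₀ (≤ ord 1).
Integrate: L := L₀·Dx.
L = (3 + x)·Dx + (-2 + 2·x^2)·Dx^2  (order 2).
h: a_k = 0, 9, 27/4, 33/8, 207/64, 1611/640, 1095/512, …
ICs: h(0) = 0, h′(0) = 9.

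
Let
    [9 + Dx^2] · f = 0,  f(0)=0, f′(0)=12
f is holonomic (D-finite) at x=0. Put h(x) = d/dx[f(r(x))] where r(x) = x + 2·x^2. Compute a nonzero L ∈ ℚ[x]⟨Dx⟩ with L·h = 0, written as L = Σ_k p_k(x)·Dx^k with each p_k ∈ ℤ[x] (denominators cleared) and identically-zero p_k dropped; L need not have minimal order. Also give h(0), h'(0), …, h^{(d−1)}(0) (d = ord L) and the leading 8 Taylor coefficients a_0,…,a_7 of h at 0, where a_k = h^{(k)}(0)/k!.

L = (57 + 144·x + 864·x^2 + 2304·x^3 + 2304·x^4) + (-12 - 48·x)·Dx + (1 + 8·x + 16·x^2)·Dx^2  (order 2).
h: a_k = 12, 48, -54, -432, -2079/2, -378, 45117/20, 24948/5, …
ICs: h(0) = 12, h′(0) = 48.

f: a_k = 0, 12, 0, -18, 0, 81/10, 0, -243/140, …
L₀ from L_f via x↦r, Dx↦r'^{-1}Dx.
Derive L from L₀ (diff closure).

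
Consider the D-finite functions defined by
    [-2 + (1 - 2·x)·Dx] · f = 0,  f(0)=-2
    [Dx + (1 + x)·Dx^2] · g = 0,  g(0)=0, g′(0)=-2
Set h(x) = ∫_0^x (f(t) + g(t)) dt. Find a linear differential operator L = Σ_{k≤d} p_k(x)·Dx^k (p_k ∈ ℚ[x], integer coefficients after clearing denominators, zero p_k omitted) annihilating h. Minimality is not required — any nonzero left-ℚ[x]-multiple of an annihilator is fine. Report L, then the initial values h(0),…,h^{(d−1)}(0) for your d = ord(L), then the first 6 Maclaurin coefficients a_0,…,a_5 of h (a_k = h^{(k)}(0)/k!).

L = (32 + 8·x)·Dx^2 + (22 + 56·x + 16·x^2)·Dx^3 + (-5 + 3·x + 12·x^2 + 4·x^3)·Dx^4  (order 4).
h: a_k = 0, -2, -3, -7/3, -25/6, -63/10, …
ICs: h(0) = 0, h′(0) = -2, h′′(0) = -6, h′′′(0) = -14.

f: a_k = -2, -4, -8, -16, -32, -64, …
g: a_k = 0, -2, 1, -2/3, 1/2, -2/5, …
f+g: L₀ = lclm(L_f,L_g), ord ≤ 1+2.
∫: right-multiply L₀ by Dx.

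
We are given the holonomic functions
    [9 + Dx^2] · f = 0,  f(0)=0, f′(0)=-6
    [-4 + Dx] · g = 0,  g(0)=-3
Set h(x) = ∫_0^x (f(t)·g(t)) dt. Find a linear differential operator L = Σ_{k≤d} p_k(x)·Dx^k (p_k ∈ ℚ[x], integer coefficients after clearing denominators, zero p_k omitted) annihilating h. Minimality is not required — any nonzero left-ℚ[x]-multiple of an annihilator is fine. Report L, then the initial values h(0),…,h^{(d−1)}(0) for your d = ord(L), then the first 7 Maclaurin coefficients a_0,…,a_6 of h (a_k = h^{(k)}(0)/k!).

f: a_k = 0, -6, 0, 9, 0, -81/20, 0, …
g: a_k = -3, -12, -24, -32, -32, -128/5, -256/15, …
L₀ := L_f ⊗_s L_g (sym. prod.), ord ≤ 2.
∫: right-multiply L₀ by Dx.
L = 25·Dx - 8·Dx^2 + Dx^3  (order 3).
h: a_k = 0, 0, 9, 24, 117/4, 84/5, -79/40, …
ICs: h(0) = 0, h′(0) = 0, h′′(0) = 18.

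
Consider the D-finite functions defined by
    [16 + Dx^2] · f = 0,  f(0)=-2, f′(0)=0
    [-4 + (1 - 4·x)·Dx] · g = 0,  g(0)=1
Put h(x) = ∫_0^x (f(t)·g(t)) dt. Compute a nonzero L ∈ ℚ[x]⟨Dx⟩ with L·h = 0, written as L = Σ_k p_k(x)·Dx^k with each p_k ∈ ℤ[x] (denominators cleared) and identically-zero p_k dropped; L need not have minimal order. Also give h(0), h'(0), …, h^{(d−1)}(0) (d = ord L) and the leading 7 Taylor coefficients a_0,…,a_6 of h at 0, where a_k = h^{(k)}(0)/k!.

L = (-16 + 64·x)·Dx + 8·Dx^2 + (-1 + 4·x)·Dx^3  (order 3).
h: a_k = 0, -2, -4, -16/3, -16, -832/15, -1664/9, …
ICs: h(0) = 0, h′(0) = -2, h′′(0) = -8.

f: a_k = -2, 0, 16, 0, -64/3, 0, 512/45, …
g: a_k = 1, 4, 16, 64, 256, 1024, 4096, …
Product ⇒ symmetric product L₀, ord ≤ 2.
h=∫h₀ ⇒ L = L₀·Dx.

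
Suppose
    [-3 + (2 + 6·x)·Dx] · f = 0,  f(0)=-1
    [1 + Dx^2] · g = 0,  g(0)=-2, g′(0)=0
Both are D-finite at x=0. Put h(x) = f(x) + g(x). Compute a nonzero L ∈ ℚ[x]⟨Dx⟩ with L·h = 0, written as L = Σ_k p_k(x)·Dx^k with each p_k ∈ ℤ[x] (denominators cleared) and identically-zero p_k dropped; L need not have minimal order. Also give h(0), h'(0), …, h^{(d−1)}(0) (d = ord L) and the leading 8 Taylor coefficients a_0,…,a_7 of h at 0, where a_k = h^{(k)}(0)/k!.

L = (-93 - 72·x - 108·x^2) + (-10 + 18·x + 216·x^2 + 216·x^3)·Dx + (-93 - 72·x - 108·x^2)·Dx^2 + (-10 + 18·x + 216·x^2 + 216·x^3)·Dx^3  (order 3).
h: a_k = -3, -3/2, 17/8, -27/16, 1183/384, -1701/256, 689033/46080, -72171/2048, …
ICs: h(0) = -3, h′(0) = -3/2, h′′(0) = 17/4.

f: a_k = -1, -3/2, 9/8, -27/16, 405/128, -1701/256, 15309/1024, -72171/2048, …
g: a_k = -2, 0, 1, 0, -1/12, 0, 1/360, 0, …
L₀ := lclm(L_f,L_g); ord L₀ ≤ 1+2.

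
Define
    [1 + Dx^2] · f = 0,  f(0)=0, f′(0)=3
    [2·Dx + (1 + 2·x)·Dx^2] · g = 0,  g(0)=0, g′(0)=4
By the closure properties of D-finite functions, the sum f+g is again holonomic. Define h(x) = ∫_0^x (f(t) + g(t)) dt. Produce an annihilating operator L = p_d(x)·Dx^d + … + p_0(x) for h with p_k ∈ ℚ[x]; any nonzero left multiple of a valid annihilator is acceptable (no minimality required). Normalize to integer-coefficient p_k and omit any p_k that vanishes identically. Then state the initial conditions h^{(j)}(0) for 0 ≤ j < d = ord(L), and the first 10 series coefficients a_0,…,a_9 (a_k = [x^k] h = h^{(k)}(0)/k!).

L = (50 + 8·x + 8·x^2)·Dx^2 + (9 + 22·x + 12·x^2 + 8·x^3)·Dx^3 + (50 + 8·x + 8·x^2)·Dx^4 + (9 + 22·x + 12·x^2 + 8·x^3)·Dx^5  (order 5).
h: a_k = 0, 0, 7/2, -4/3, 29/24, -8/5, 171/80, -64/21, 8777/1920, -64/9, …
ICs: h(0) = 0, h′(0) = 0, h′′(0) = 7, h′′′(0) = -8, h′′′′(0) = 29.

f: a_k = 0, 3, 0, -1/2, 0, 1/40, 0, -1/1680, 0, 1/120960, …
g: a_k = 0, 4, -4, 16/3, -8, 64/5, -64/3, 256/7, -64, 1024/9, …
f+g: L₀ = lclm(L_f,L_g), ord ≤ 2+2.
∫: right-multiply L₀ by Dx.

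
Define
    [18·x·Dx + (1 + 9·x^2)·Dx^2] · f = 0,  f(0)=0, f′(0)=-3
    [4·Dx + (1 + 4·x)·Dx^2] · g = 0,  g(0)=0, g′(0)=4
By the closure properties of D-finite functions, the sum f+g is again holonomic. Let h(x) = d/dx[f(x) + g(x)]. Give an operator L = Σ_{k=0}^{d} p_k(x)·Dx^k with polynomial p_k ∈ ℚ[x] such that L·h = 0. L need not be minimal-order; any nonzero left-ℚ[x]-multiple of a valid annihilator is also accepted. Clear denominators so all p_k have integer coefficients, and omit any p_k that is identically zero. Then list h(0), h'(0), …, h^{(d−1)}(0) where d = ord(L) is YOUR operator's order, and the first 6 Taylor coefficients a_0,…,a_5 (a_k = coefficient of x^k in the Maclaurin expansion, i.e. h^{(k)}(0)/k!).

f: a_k = 0, -3, 0, 9, 0, -243/5, …
g: a_k = 0, 4, -8, 64/3, -64, 1024/5, …
f+g: L₀ = lclm(L_f,L_g), ord ≤ 2+2.
h₀' ⇒ L via d/dx closure of L₀.
L = (-36 - 432·x + 972·x^2 + 1296·x^3) + (-25 - 72·x - 189·x^2 + 1944·x^3 + 2592·x^4)·Dx + (-2 + x + 36·x^2 + 81·x^3 + 486·x^4 + 648·x^5)·Dx^2  (order 2).
h: a_k = 1, -16, 91, -256, 781, -4096, …
ICs: h(0) = 1, h′(0) = -16.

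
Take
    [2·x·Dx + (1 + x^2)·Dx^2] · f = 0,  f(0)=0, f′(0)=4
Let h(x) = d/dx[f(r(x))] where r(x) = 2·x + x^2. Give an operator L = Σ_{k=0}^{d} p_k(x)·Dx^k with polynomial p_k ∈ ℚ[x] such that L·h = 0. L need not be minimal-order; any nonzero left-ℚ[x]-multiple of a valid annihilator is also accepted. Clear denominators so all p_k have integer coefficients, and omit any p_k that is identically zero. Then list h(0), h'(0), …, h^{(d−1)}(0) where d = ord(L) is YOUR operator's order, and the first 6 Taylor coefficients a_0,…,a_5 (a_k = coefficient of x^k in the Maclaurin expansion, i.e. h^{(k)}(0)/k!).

L = (-1 + 8·x + 16·x^2 + 12·x^3 + 3·x^4) + (1 + x + 4·x^2 + 8·x^3 + 5·x^4 + x^5)·Dx  (order 1).
h: a_k = 8, 8, -32, -64, 88, 376, …
ICs: h(0) = 8.

f: a_k = 0, 4, 0, -4/3, 0, 4/5, …
Change of var in L_f (x↦r) gives L₀.
h₀' ⇒ L via d/dx closure of L₀.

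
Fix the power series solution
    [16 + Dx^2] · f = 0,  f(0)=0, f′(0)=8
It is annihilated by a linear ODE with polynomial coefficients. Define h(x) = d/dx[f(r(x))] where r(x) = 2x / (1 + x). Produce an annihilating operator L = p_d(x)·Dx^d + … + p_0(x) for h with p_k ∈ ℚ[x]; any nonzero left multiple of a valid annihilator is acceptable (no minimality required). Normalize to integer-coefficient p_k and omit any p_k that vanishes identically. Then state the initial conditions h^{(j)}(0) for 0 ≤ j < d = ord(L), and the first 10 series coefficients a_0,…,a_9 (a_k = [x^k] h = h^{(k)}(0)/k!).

L = (70 + 12·x + 6·x^2) + (6 + 18·x + 18·x^2 + 6·x^3)·Dx + (1 + 4·x + 6·x^2 + 4·x^3 + x^4)·Dx^2  (order 2).
h: a_k = 16, -32, -464, 1984, -6928/3, -6240, 1516976/45, -3499648/45, 30914864/315, 354464/63, …
ICs: h(0) = 16, h′(0) = -32.

f: a_k = 0, 8, 0, -64/3, 0, 256/15, 0, -2048/315, 0, 4096/2835, …
h₀=f(r): pull back L_f along r ⇒ L₀.
h₀' ⇒ L via d/dx closure of L₀.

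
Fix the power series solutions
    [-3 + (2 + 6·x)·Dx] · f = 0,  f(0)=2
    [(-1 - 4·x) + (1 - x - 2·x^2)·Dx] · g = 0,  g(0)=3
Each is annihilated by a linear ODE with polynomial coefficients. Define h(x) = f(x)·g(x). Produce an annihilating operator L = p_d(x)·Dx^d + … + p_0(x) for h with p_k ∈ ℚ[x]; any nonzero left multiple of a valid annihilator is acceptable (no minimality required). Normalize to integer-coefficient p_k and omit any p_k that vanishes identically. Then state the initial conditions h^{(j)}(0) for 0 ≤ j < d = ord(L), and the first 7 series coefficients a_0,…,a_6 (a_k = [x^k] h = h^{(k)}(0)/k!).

f: a_k = 2, 3, -9/4, 27/8, -405/64, 1701/128, -15309/512, …
g: a_k = 3, 3, 9, 15, 33, 63, 129, …
Sym-product of L_f,L_g gives L₀ (≤ ord 1).
L = (5 + 11·x + 18·x^2) + (-2 - 4·x + 10·x^2 + 12·x^3)·Dx  (order 1).
h: a_k = 6, 15, 81/4, 483/8, 5241/64, 31041/128, 162093/512, …
ICs: h(0) = 6.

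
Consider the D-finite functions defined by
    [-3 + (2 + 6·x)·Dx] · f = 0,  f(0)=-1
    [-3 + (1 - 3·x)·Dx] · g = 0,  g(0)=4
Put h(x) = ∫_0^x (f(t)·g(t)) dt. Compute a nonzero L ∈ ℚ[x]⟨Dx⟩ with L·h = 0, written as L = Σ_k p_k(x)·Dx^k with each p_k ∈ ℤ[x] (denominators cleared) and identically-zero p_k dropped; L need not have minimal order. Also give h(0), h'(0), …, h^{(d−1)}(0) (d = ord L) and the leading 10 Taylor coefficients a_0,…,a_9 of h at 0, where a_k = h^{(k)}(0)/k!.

f: a_k = -1, -3/2, 9/8, -27/16, 405/128, -1701/256, 15309/1024, -72171/2048, 2814669/32768, -14073345/65536, …
g: a_k = 4, 12, 36, 108, 324, 972, 2916, 8748, 26244, 78732, …
Sym-product of L_f,L_g gives L₀ (≤ ord 1).
h=∫₀ˣh₀: take L = L₀·Dx.
L = (9 + 9·x)·Dx + (-2 + 18·x^2)·Dx^2  (order 2).
h: a_k = 0, -4, -9, -33/2, -621/16, -14499/160, -29565/128, -1049031/1792, -6366357/4096, -33641163/8192, …
ICs: h(0) = 0, h′(0) = -4.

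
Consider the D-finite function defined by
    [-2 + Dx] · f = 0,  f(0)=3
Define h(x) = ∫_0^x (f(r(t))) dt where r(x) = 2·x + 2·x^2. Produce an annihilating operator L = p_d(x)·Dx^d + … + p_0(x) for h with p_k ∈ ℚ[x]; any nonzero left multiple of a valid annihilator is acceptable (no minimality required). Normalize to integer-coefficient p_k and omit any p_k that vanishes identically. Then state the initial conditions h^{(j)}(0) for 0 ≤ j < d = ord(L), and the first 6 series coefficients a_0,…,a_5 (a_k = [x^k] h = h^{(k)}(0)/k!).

L = (-4 - 8·x)·Dx + Dx^2  (order 2).
h: a_k = 0, 3, 6, 12, 20, 152/5, …
ICs: h(0) = 0, h′(0) = 3.

f: a_k = 3, 6, 6, 4, 2, 4/5, …
Substitute x→r, Dx→(1/r')Dx; clear ⇒ L₀.
h=∫h₀ ⇒ L = L₀·Dx.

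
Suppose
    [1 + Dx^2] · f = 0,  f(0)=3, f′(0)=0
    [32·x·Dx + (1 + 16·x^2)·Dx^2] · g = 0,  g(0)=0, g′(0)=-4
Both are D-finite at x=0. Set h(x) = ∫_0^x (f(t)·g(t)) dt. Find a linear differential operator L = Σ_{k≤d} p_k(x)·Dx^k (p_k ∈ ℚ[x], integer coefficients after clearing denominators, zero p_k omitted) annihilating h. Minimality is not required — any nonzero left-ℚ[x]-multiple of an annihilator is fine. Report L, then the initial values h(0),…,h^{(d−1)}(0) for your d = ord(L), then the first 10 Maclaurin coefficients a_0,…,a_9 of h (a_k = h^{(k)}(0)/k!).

L = (1105 + 51776·x^2 + 22016·x^4 + 16384·x^6 + 65536·x^8)·Dx + (2112·x + 35840·x^3 + 49152·x^5 + 262144·x^7)·Dx^2 + (1122 + 52352·x^2 + 27648·x^4 + 32768·x^6 + 131072·x^8)·Dx^3 + (2112·x + 35840·x^3 + 49152·x^5 + 262144·x^7)·Dx^4 + (17 + 576·x^2 + 5632·x^4 + 16384·x^6 + 65536·x^8)·Dx^5  (order 5).
h: a_k = 0, 0, -6, 0, 35/2, 0, -6469/60, 0, 3079271/3360, 0, …
ICs: h(0) = 0, h′(0) = 0, h′′(0) = -12, h′′′(0) = 0, h′′′′(0) = 420.

f: a_k = 3, 0, -3/2, 0, 1/8, 0, -1/240, 0, 1/13440, 0, …
g: a_k = 0, -4, 0, 64/3, 0, -1024/5, 0, 16384/7, 0, -262144/9, …
L₀ := L_f ⊗_s L_g (sym. prod.), ord ≤ 4.
h=∫h₀ ⇒ L = L₀·Dx.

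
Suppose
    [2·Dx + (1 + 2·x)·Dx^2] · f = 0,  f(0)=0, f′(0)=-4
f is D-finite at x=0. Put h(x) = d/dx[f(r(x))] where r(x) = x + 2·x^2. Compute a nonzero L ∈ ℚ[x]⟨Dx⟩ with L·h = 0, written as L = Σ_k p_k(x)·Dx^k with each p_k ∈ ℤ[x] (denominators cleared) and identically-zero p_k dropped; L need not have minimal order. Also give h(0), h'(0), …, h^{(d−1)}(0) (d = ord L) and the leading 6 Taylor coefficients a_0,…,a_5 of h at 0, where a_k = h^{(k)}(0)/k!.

f: a_k = 0, -4, 4, -16/3, 8, -64/5, …
Change of var in L_f (x↦r) gives L₀.
h=h₀': d/dx-closure on L₀ ⇒ L.
L = (-2 + 8·x + 16·x^2) + (1 + 6·x + 12·x^2 + 16·x^3)·Dx  (order 1).
h: a_k = -4, -8, 32, -32, -64, 256, …
ICs: h(0) = -4.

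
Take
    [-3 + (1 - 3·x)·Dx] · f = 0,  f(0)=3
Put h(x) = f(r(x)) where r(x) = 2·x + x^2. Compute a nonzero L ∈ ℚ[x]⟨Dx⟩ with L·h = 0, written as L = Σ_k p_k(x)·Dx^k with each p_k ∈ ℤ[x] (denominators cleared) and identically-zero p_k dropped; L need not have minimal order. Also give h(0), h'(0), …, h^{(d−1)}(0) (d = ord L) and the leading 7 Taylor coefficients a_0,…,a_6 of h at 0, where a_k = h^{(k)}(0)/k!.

f: a_k = 3, 9, 27, 81, 243, 729, 2187, …
Substitute x→r, Dx→(1/r')Dx; clear ⇒ L₀.
L = (6 + 6·x) + (-1 + 6·x + 3·x^2)·Dx  (order 1).
h: a_k = 3, 18, 117, 756, 4887, 31590, 204201, …
ICs: h(0) = 3.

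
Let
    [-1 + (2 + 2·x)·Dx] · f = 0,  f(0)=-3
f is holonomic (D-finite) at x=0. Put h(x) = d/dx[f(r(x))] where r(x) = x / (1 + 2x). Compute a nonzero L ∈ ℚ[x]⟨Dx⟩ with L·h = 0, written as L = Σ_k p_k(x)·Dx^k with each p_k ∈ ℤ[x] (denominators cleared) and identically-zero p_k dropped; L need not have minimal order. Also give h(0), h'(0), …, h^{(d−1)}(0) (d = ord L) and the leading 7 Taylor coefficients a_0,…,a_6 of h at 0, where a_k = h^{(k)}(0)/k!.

f: a_k = -3, -3/2, 3/8, -3/16, 15/128, -21/256, 63/1024, …
Change of var in L_f (x↦r) gives L₀.
Derive L from L₀ (diff closure).
L = (-9 - 24·x) + (-2 - 10·x - 12·x^2)·Dx  (order 1).
h: a_k = -3/2, 27/4, -369/16, 2271/32, -53145/256, 302805/512, -3404205/2048, …
ICs: h(0) = -3/2.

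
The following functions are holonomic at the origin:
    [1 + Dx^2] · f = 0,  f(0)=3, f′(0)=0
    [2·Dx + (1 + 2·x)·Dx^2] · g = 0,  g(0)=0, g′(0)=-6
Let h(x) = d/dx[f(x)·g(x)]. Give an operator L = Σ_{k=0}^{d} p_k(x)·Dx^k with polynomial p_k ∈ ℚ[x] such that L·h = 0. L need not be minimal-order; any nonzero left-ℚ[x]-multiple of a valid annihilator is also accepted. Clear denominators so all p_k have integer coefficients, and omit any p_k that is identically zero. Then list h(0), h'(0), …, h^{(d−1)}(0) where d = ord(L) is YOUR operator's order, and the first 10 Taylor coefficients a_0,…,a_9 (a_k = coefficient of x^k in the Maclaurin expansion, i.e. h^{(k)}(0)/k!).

f: a_k = 3, 0, -3/2, 0, 1/8, 0, -1/240, 0, 1/13440, 0, …
g: a_k = 0, -6, 6, -8, 12, -96/5, 32, -384/7, 96, -512/3, …
h₀=f·g: eliminate ⇒ L₀, order ≤ 2·2.
h₀' ⇒ L via d/dx closure of L₀.
L = (-52 - 31·x - 87·x^2 - 96·x^3 - 8·x^4 + 48·x^5 + 16·x^6) + (-33 - 98·x - 80·x^2 + 80·x^4 + 32·x^5)·Dx + (-55 - 46·x - 110·x^2 - 96·x^3 + 32·x^4 + 96·x^5 + 32·x^6)·Dx^2 + (-33 - 98·x - 80·x^2 + 80·x^4 + 32·x^5)·Dx^3 + (-3 - 15·x - 23·x^2 + 40·x^4 + 48·x^5 + 16·x^6)·Dx^4  (order 4).
h: a_k = -18, 36, -45, 108, -927/4, 945/2, -38289/40, 9659/5, -8710761/2240, 1750673/224, …
ICs: h(0) = -18, h′(0) = 36, h′′(0) = -90, h′′′(0) = 648.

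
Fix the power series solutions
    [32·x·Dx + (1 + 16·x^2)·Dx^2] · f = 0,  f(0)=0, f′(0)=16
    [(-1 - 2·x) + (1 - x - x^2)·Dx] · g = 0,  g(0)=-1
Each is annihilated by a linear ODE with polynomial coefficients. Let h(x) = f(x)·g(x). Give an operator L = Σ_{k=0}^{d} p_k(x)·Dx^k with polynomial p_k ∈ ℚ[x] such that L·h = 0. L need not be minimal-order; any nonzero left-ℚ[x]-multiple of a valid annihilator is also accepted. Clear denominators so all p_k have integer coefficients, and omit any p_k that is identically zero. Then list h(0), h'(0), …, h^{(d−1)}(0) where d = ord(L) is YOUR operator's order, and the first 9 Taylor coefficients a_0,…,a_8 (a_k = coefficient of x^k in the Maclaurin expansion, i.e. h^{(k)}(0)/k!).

L = (2 + 32·x + 96·x^2) + (2 - 28·x + 64·x^2 + 96·x^3)·Dx + (-1 + x - 15·x^2 + 16·x^3 + 16·x^4)·Dx^2  (order 2).
h: a_k = 0, -16, -16, 160/3, 112/3, -10928/15, -3456/5, 833968/105, 761392/105, …
ICs: h(0) = 0, h′(0) = -16.

f: a_k = 0, 16, 0, -256/3, 0, 4096/5, 0, -65536/7, 0, …
g: a_k = -1, -1, -2, -3, -5, -8, -13, -21, -34, …
Sym-product of L_f,L_g gives L₀ (≤ ord 2).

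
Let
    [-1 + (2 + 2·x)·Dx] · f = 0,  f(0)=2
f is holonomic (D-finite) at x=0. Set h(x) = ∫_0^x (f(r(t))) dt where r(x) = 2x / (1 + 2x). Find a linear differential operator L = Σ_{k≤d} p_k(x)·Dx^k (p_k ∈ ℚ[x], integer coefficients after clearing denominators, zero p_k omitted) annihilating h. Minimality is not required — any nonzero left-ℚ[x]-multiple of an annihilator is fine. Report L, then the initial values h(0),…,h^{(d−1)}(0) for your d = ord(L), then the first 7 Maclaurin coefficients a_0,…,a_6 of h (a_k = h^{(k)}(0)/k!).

L = -Dx + (1 + 6·x + 8·x^2)·Dx^2  (order 2).
h: a_k = 0, 2, 1, -5/3, 13/4, -141/20, 133/8, …
ICs: h(0) = 0, h′(0) = 2.

f: a_k = 2, 1, -1/4, 1/8, -5/64, 7/128, -21/512, …
L₀ from L_f via x↦r, Dx↦r'^{-1}Dx.
∫: right-multiply L₀ by Dx.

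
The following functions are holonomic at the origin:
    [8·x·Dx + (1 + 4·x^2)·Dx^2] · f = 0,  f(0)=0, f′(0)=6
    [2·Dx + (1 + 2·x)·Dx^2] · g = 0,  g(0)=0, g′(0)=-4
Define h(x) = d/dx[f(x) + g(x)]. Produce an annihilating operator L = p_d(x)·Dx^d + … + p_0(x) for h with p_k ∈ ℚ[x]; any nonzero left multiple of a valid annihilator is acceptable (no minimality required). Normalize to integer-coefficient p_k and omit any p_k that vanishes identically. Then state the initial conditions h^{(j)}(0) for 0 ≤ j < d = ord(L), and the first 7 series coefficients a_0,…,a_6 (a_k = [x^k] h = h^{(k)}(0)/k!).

L = (-8 - 48·x + 96·x^2 + 64·x^3) + (-8 - 16·x + 192·x^3 + 128·x^4)·Dx + (-1 + 2·x + 8·x^2 + 16·x^3 + 48·x^4 + 32·x^5)·Dx^2  (order 2).
h: a_k = 2, 8, -40, 32, 32, 128, -640, …
ICs: h(0) = 2, h′(0) = 8.

f: a_k = 0, 6, 0, -8, 0, 96/5, 0, …
g: a_k = 0, -4, 4, -16/3, 8, -64/5, 64/3, …
h₀=f+g: left-lcm gives L₀, ord ≤ 4.
h=h₀': d/dx-closure on L₀ ⇒ L.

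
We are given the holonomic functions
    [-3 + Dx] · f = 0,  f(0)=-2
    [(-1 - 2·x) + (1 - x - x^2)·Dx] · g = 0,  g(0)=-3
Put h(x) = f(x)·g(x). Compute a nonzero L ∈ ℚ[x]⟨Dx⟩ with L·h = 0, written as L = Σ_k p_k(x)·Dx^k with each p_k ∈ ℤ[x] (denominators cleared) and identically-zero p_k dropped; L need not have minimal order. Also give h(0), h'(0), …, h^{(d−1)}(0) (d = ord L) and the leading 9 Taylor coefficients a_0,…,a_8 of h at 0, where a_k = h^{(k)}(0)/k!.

L = (4 - x - 3·x^2) + (-1 + x + x^2)·Dx  (order 1).
h: a_k = 6, 24, 57, 108, 741/4, 1527/5, 19869/40, 56331/70, 2917443/2240, …
ICs: h(0) = 6.

f: a_k = -2, -6, -9, -9, -27/4, -81/20, -81/40, -243/280, -729/2240, …
g: a_k = -3, -3, -6, -9, -15, -24, -39, -63, -102, …
Sym-product of L_f,L_g gives L₀ (≤ ord 1).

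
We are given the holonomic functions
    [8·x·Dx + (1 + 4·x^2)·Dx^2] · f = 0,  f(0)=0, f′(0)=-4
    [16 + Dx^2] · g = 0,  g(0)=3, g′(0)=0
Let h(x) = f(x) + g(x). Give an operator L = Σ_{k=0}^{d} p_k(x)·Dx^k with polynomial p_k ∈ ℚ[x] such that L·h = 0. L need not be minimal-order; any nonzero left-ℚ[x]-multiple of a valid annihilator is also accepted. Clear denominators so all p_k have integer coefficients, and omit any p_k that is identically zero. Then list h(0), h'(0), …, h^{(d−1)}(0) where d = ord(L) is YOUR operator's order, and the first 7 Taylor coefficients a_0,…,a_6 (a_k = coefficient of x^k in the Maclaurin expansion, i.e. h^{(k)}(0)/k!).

f: a_k = 0, -4, 0, 16/3, 0, -64/5, 0, …
g: a_k = 3, 0, -24, 0, 32, 0, -256/15, …
h₀=f+g: left-lcm gives L₀, ord ≤ 4.
L = (-512·x + 5120·x^3 + 4096·x^5)·Dx + (16 + 512·x^2 + 2304·x^4 + 2048·x^6)·Dx^2 + (-32·x + 320·x^3 + 256·x^5)·Dx^3 + (1 + 32·x^2 + 144·x^4 + 128·x^6)·Dx^4  (order 4).
h: a_k = 3, -4, -24, 16/3, 32, -64/5, -256/15, …
ICs: h(0) = 3, h′(0) = -4, h′′(0) = -48, h′′′(0) = 32.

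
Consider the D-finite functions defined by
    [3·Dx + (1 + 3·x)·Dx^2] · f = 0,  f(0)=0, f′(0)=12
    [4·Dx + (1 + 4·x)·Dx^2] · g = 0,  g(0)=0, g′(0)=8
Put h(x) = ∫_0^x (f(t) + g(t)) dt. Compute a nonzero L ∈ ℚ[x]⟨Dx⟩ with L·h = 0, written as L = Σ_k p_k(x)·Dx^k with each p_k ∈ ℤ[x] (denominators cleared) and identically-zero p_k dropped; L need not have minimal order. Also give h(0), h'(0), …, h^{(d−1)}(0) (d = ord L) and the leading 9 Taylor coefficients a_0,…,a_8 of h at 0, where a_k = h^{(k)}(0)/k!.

f: a_k = 0, 12, -18, 36, -81, 972/5, -486, 8748/7, -6561/2, …
g: a_k = 0, 8, -16, 128/3, -128, 2048/5, -4096/3, 32768/7, -16384, …
Sum ⇒ L₀ = lclm(L_f,L_g) in ℚ(x)⟨Dx⟩.
h=∫₀ˣh₀: take L = L₀·Dx.
L = 24·Dx^2 + (14 + 48·x)·Dx^3 + (1 + 7·x + 12·x^2)·Dx^4  (order 4).
h: a_k = 0, 0, 10, -34/3, 59/3, -209/5, 302/3, -5554/21, 10379/14, …
ICs: h(0) = 0, h′(0) = 0, h′′(0) = 20, h′′′(0) = -68.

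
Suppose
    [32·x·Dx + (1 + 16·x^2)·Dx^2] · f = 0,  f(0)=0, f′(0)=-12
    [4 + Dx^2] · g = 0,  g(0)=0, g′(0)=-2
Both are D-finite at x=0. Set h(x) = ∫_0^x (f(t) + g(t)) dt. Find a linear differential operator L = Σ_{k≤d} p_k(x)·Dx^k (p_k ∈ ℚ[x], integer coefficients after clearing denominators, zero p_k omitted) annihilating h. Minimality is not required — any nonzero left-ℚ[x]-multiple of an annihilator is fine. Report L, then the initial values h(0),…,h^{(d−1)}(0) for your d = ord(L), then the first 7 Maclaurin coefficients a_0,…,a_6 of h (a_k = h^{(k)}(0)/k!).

L = (-6016·x + 102400·x^3 + 32768·x^5)·Dx^2 + (-28 + 1216·x^2 + 27648·x^4 + 16384·x^6)·Dx^3 + (-1504·x + 25600·x^3 + 8192·x^5)·Dx^4 + (-7 + 304·x^2 + 6912·x^4 + 4096·x^6)·Dx^5  (order 5).
h: a_k = 0, 0, -7, 0, 49/3, 0, -922/9, …
ICs: h(0) = 0, h′(0) = 0, h′′(0) = -14, h′′′(0) = 0, h′′′′(0) = 392.

f: a_k = 0, -12, 0, 64, 0, -3072/5, 0, …
g: a_k = 0, -2, 0, 4/3, 0, -4/15, 0, …
Weyl lclm of L_f,L_g ⇒ L₀ (ord ≤ 4).
Integrate: L := L₀·Dx.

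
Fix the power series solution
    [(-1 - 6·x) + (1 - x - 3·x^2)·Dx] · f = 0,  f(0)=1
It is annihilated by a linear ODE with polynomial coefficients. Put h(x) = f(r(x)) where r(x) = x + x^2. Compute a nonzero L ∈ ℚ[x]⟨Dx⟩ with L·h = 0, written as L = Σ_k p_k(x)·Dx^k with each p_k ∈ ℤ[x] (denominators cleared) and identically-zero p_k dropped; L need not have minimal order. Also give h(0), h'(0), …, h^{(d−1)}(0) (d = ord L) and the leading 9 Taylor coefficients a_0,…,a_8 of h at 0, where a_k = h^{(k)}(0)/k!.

f: a_k = 1, 1, 4, 7, 19, 40, 97, 217, 508, …
Substitute x→r, Dx→(1/r')Dx; clear ⇒ L₀.
L = (1 + 8·x + 18·x^2 + 12·x^3) + (-1 + x + 4·x^2 + 6·x^3 + 3·x^4)·Dx  (order 1).
h: a_k = 1, 1, 5, 15, 44, 137, 418, 1275, 3901, …
ICs: h(0) = 1.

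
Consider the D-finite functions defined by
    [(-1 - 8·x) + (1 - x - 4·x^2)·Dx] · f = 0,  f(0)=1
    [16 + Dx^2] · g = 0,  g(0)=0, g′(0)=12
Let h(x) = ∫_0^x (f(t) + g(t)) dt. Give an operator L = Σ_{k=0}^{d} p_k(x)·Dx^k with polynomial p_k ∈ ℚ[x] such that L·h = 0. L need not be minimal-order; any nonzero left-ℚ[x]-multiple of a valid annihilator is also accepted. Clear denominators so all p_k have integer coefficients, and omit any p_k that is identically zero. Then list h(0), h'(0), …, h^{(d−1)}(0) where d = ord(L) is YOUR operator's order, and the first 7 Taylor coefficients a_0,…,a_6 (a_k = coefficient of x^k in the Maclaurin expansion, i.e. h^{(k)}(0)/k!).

f: a_k = 1, 1, 5, 9, 29, 65, 181, …
g: a_k = 0, 12, 0, -32, 0, 128/5, 0, …
Sum ⇒ L₀ = lclm(L_f,L_g) in ℚ(x)⟨Dx⟩.
∫: right-multiply L₀ by Dx.
L = (560 + 4608·x + 1664·x^2 + 6144·x^3 + 10240·x^4 + 16384·x^5)·Dx + (-208 + 272·x + 896·x^2 - 1408·x^3 - 1536·x^4 + 6144·x^5 + 8192·x^6)·Dx^2 + (35 + 288·x + 104·x^2 + 384·x^3 + 640·x^4 + 1024·x^5)·Dx^3 + (-13 + 17·x + 56·x^2 - 88·x^3 - 96·x^4 + 384·x^5 + 512·x^6)·Dx^4  (order 4).
h: a_k = 0, 1, 13/2, 5/3, -23/4, 29/5, 151/10, …
ICs: h(0) = 0, h′(0) = 1, h′′(0) = 13, h′′′(0) = 10.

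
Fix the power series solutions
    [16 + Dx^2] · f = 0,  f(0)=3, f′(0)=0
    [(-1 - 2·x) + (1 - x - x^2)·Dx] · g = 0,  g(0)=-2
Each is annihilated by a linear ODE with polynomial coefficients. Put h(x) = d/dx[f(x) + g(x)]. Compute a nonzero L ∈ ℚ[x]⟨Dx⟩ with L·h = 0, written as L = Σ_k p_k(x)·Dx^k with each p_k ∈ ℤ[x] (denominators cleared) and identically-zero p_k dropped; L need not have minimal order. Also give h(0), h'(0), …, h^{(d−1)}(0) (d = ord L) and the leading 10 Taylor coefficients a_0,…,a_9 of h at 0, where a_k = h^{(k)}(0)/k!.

L = (1472 + 2624·x + 2560·x^2 + 640·x^3 + 2240·x^4 + 2304·x^5 + 768·x^6) + (-272 - 112·x + 1008·x^2 - 160·x^3 - 800·x^4 + 576·x^5 + 896·x^6 + 256·x^7)·Dx + (92 + 164·x + 160·x^2 + 40·x^3 + 140·x^4 + 144·x^5 + 48·x^6)·Dx^2 + (-17 - 7·x + 63·x^2 - 10·x^3 - 50·x^4 + 36·x^5 + 56·x^6 + 16·x^7)·Dx^3  (order 3).
h: a_k = -2, -56, -18, 88, -80, -1292/5, -294, -53024/105, -990, -1690292/945, …
ICs: h(0) = -2, h′(0) = -56, h′′(0) = -36.

f: a_k = 3, 0, -24, 0, 32, 0, -256/15, 0, 512/105, 0, …
g: a_k = -2, -2, -4, -6, -10, -16, -26, -42, -68, -110, …
Sum ⇒ L₀ = lclm(L_f,L_g) in ℚ(x)⟨Dx⟩.
Differentiate: ansatz ord ≤ ord L₀ ⇒ L.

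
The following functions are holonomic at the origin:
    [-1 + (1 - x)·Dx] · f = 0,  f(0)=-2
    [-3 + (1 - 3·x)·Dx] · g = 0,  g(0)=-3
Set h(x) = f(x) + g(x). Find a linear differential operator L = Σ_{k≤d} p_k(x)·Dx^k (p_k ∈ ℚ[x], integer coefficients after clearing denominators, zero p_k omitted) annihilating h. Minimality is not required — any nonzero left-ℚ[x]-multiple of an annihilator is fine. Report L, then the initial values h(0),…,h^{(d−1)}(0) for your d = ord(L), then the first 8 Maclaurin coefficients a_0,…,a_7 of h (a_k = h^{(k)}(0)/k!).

L = -6 + (8 - 12·x)·Dx + (-1 + 4·x - 3·x^2)·Dx^2  (order 2).
h: a_k = -5, -11, -29, -83, -245, -731, -2189, -6563, …
ICs: h(0) = -5, h′(0) = -11.

f: a_k = -2, -2, -2, -2, -2, -2, -2, -2, …
g: a_k = -3, -9, -27, -81, -243, -729, -2187, -6561, …
L₀ := lclm(L_f,L_g); ord L₀ ≤ 1+1.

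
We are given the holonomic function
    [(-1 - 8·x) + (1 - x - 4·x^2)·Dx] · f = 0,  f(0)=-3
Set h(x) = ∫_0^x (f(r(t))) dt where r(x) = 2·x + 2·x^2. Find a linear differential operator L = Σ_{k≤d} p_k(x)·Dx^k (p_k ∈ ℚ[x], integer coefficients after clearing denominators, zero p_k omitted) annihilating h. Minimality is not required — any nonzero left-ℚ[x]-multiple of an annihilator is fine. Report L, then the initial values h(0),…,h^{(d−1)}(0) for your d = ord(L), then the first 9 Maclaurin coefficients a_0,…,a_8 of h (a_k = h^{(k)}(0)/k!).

L = (2 + 36·x + 96·x^2 + 64·x^3)·Dx + (-1 + 2·x + 18·x^2 + 32·x^3 + 16·x^4)·Dx^2  (order 2).
h: a_k = 0, -3, -3, -22, -84, -420, -2076, -74520/7, -55728, …
ICs: h(0) = 0, h′(0) = -3.

f: a_k = -3, -3, -15, -27, -87, -195, -543, -1323, -3495, …
L₀ from L_f via x↦r, Dx↦r'^{-1}Dx.
Integrate: L := L₀·Dx.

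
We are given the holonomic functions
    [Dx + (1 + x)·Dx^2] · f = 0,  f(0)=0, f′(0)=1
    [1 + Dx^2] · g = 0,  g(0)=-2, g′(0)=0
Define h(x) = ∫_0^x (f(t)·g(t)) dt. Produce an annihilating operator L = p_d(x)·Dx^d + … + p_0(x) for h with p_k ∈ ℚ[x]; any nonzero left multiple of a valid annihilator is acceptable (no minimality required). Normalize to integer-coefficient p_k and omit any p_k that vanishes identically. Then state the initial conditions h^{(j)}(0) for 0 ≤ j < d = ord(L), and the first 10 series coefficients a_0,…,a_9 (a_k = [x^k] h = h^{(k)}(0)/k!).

L = (-3 + 6·x + 19·x^2 + 16·x^3 + 4·x^4)·Dx + (4 + 20·x + 24·x^2 + 8·x^3)·Dx^2 + (20·x + 42·x^2 + 32·x^3 + 8·x^4)·Dx^3 + (4 + 20·x + 24·x^2 + 8·x^3)·Dx^4 + (3 + 14·x + 23·x^2 + 16·x^3 + 4·x^4)·Dx^5  (order 5).
h: a_k = 0, 0, -1, 1/3, 1/12, 0, -1/40, 1/56, -31/2240, 37/3240, …
ICs: h(0) = 0, h′(0) = 0, h′′(0) = -2, h′′′(0) = 2, h′′′′(0) = 2.

f: a_k = 0, 1, -1/2, 1/3, -1/4, 1/5, -1/6, 1/7, -1/8, 1/9, …
g: a_k = -2, 0, 1, 0, -1/12, 0, 1/360, 0, -1/20160, 0, …
Product ⇒ symmetric product L₀, ord ≤ 4.
∫: right-multiply L₀ by Dx.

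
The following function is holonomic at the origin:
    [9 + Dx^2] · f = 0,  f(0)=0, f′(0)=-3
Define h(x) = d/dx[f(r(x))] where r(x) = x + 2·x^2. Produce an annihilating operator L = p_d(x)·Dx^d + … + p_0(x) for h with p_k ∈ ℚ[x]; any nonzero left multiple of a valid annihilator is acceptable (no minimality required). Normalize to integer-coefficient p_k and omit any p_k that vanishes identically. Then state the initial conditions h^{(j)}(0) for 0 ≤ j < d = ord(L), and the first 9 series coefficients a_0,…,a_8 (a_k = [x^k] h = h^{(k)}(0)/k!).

f: a_k = 0, -3, 0, 9/2, 0, -81/40, 0, 243/560, 0, …
Substitute x→r, Dx→(1/r')Dx; clear ⇒ L₀.
h₀' ⇒ L via d/dx closure of L₀.
L = (57 + 144·x + 864·x^2 + 2304·x^3 + 2304·x^4) + (-12 - 48·x)·Dx + (1 + 8·x + 16·x^2)·Dx^2  (order 2).
h: a_k = -3, -12, 27/2, 108, 2079/8, 189/2, -45117/80, -6237/5, -5064363/4480, …
ICs: h(0) = -3, h′(0) = -12.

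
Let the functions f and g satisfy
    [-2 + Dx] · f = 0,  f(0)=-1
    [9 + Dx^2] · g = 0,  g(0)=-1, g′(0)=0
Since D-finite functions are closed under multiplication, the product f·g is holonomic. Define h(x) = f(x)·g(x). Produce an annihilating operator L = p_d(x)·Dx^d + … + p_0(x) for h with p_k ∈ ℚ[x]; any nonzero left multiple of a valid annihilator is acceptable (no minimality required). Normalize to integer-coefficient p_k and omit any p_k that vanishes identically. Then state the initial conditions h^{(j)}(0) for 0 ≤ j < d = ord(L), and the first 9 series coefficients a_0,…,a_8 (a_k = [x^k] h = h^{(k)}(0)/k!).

L = 13 - 4·Dx + Dx^2  (order 2).
h: a_k = 1, 2, -5/2, -23/3, -119/24, 61/60, 407/144, 3277/2520, -239/40320, …
ICs: h(0) = 1, h′(0) = 2.

f: a_k = -1, -2, -2, -4/3, -2/3, -4/15, -4/45, -8/315, -2/315, …
g: a_k = -1, 0, 9/2, 0, -27/8, 0, 81/80, 0, -729/4480, …
f·g: L₀ = L_f ⊗_s L_g, ord ≤ 1·2.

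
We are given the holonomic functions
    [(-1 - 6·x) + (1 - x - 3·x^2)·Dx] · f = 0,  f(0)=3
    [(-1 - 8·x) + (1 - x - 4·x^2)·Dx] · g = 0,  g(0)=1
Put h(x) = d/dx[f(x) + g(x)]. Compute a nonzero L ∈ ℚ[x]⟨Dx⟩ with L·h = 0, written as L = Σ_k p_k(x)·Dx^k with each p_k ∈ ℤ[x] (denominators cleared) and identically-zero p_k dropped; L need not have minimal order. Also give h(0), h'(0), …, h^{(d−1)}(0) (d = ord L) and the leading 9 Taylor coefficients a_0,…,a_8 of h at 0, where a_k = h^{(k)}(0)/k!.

f: a_k = 3, 3, 12, 21, 57, 120, 291, 651, 1524, …
g: a_k = 1, 1, 5, 9, 29, 65, 181, 441, 1165, …
f+g: L₀ = lclm(L_f,L_g), ord ≤ 1+1.
h₀' ⇒ L via d/dx closure of L₀.
L = (-6 - 456·x - 720·x^2 - 2904·x^3 - 6834·x^4 - 15264·x^5 + 5184·x^6) + (6 + 78·x + 246·x^2 + 216·x^3 + 645·x^4 - 6690·x^5 - 8352·x^6 + 3456·x^7)·Dx + (-1 + 2·x - 15·x^2 - 54·x^3 + 328·x^4 + 315·x^5 - 1091·x^6 - 816·x^7 + 432·x^8)·Dx^2  (order 2).
h: a_k = 4, 34, 90, 344, 925, 2832, 7644, 21512, 57654, …
ICs: h(0) = 4, h′(0) = 34.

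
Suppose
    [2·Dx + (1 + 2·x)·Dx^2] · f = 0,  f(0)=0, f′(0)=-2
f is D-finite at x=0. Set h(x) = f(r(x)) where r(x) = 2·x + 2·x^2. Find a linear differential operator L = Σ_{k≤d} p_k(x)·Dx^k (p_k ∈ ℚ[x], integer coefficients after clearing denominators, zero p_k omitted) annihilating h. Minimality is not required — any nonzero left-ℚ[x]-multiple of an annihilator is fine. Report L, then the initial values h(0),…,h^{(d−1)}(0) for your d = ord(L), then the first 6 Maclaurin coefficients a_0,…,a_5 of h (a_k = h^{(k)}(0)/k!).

f: a_k = 0, -2, 2, -8/3, 4, -32/5, …
Substitute x→r, Dx→(1/r')Dx; clear ⇒ L₀.
L = 2·Dx + (1 + 2·x)·Dx^2  (order 2).
h: a_k = 0, -4, 4, -16/3, 8, -64/5, …
ICs: h(0) = 0, h′(0) = -4.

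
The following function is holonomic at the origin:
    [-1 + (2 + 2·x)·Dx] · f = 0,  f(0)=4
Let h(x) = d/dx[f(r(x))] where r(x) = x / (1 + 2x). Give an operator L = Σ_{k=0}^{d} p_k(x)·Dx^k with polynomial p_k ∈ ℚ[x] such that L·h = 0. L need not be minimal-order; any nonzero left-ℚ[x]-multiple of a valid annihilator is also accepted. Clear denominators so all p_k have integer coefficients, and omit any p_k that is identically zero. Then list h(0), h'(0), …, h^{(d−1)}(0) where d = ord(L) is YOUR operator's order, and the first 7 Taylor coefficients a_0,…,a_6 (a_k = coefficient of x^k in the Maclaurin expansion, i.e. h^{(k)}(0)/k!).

L = (-9 - 24·x) + (-2 - 10·x - 12·x^2)·Dx  (order 1).
h: a_k = 2, -9, 123/4, -757/8, 17715/64, -100935/128, 1134735/512, …
ICs: h(0) = 2.

f: a_k = 4, 2, -1/2, 1/4, -5/32, 7/64, -21/256, …
f∘r: x↦r, Dx↦Dx/r' in L_f ⇒ L₀.
Derive L from L₀ (diff closure).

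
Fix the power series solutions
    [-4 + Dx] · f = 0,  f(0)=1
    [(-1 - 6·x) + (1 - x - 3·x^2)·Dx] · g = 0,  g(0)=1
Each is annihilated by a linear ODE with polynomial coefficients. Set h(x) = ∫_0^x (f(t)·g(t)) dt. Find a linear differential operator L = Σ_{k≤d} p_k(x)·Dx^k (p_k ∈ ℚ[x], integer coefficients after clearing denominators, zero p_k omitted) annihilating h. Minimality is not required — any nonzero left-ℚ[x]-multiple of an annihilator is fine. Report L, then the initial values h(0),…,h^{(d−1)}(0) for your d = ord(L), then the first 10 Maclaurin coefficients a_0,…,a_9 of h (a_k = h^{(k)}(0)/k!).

f: a_k = 1, 4, 8, 32/3, 32/3, 128/15, 256/45, 1024/315, 512/315, 2048/2835, …
g: a_k = 1, 1, 4, 7, 19, 40, 97, 217, 508, 1159, …
f·g: L₀ = L_f ⊗_s L_g, ord ≤ 1·1.
∫: right-multiply L₀ by Dx.
L = (5 + 2·x - 12·x^2)·Dx + (-1 + x + 3·x^2)·Dx^2  (order 2).
h: a_k = 0, 1, 5/2, 16/3, 125/12, 301/15, 1754/45, 695/9, 392303/2520, 180728/567, …
ICs: h(0) = 0, h′(0) = 1.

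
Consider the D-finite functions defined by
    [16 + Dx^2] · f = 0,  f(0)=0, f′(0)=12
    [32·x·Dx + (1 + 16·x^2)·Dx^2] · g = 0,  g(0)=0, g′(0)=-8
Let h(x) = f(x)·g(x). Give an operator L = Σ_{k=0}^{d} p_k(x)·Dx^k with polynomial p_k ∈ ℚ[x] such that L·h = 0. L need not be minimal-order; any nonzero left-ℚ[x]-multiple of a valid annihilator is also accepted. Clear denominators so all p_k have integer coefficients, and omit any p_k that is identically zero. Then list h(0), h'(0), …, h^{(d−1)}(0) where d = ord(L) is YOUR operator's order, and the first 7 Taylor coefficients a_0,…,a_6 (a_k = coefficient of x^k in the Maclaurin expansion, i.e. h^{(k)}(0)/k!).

L = (1280 + 53248·x^2 + 360448·x^4 + 2097152·x^6 + 8388608·x^8) + (1536·x + 40960·x^3 + 393216·x^5 + 2097152·x^7)·Dx + (96 + 4096·x^2 + 36864·x^4 + 262144·x^6 + 1048576·x^8)·Dx^2 + (96·x + 2560·x^3 + 24576·x^5 + 131072·x^7)·Dx^3 + (1 + 48·x^2 + 896·x^4 + 8192·x^6 + 32768·x^8)·Dx^4  (order 4).
h: a_k = 0, 0, -96, 0, 768, 0, -19456/3, …
ICs: h(0) = 0, h′(0) = 0, h′′(0) = -192, h′′′(0) = 0.

f: a_k = 0, 12, 0, -32, 0, 128/5, 0, …
g: a_k = 0, -8, 0, 128/3, 0, -2048/5, 0, …
f·g: L₀ = L_f ⊗_s L_g, ord ≤ 2·2.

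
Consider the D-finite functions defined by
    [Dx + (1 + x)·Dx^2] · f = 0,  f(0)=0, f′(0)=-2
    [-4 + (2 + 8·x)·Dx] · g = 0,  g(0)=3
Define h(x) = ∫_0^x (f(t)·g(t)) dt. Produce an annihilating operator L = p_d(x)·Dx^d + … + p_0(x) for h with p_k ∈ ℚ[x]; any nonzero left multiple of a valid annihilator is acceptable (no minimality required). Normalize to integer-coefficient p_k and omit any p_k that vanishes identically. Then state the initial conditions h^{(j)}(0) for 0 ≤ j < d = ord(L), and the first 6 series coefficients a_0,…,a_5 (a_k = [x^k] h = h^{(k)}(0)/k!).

L = (10 + 4·x)·Dx + (-3 - 12·x)·Dx^2 + (1 + 9·x + 24·x^2 + 16·x^3)·Dx^3  (order 3).
h: a_k = 0, 0, -3, -3, 4, -13/2, …
ICs: h(0) = 0, h′(0) = 0, h′′(0) = -6.

f: a_k = 0, -2, 1, -2/3, 1/2, -2/5, …
g: a_k = 3, 6, -6, 12, -30, 84, …
h₀=f·g: eliminate ⇒ L₀, order ≤ 2·1.
Integrate: L := L₀·Dx.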